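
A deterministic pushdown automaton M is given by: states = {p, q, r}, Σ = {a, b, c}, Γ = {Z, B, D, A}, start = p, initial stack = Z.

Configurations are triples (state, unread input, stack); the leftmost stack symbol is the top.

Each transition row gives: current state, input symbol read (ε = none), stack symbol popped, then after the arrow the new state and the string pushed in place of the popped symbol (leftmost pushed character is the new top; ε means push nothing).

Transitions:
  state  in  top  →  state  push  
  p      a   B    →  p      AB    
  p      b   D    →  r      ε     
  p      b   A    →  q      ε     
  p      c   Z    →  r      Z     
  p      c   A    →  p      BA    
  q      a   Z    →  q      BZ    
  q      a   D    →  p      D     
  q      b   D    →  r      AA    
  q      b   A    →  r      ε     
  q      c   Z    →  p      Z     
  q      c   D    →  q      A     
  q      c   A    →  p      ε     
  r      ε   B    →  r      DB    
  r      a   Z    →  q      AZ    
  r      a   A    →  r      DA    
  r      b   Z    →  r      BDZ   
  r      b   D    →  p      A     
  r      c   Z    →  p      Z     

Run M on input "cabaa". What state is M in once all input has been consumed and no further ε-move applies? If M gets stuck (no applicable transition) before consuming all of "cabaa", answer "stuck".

stuck

(p, cabaa, Z)
  read c, top Z: go to r, push Z → (r, abaa, Z)
  read a, top Z: go to q, push AZ → (q, baa, AZ)
  read b, top A: go to r, push ε → (r, aa, Z)
  read a, top Z: go to q, push AZ → (q, a, AZ)
No transition for (q, a, top A); M blocks with input a remaining.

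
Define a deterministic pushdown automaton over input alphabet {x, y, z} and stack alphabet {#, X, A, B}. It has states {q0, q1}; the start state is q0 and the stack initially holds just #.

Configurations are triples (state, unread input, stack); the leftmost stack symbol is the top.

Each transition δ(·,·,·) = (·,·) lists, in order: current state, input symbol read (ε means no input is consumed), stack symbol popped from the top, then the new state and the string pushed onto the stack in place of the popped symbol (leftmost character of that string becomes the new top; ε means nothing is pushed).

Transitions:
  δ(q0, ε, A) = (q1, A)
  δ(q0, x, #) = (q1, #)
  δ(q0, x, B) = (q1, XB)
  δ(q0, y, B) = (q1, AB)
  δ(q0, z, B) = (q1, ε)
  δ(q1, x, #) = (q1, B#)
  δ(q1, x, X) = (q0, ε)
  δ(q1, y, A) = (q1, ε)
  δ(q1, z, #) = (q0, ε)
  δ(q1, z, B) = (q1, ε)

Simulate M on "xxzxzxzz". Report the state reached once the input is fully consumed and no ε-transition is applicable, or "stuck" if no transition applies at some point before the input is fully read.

(q0, xxzxzxzz, #) ⊢ (q1, xzxzxzz, #) ⊢ (q1, zxzxzz, B#) ⊢ (q1, xzxzz, #) ⊢ (q1, zxzz, B#) ⊢ (q1, xzz, #) ⊢ (q1, zz, B#) ⊢ (q1, z, #) ⊢ (q0, ε, ε)
All input consumed; M is in state q0.

q0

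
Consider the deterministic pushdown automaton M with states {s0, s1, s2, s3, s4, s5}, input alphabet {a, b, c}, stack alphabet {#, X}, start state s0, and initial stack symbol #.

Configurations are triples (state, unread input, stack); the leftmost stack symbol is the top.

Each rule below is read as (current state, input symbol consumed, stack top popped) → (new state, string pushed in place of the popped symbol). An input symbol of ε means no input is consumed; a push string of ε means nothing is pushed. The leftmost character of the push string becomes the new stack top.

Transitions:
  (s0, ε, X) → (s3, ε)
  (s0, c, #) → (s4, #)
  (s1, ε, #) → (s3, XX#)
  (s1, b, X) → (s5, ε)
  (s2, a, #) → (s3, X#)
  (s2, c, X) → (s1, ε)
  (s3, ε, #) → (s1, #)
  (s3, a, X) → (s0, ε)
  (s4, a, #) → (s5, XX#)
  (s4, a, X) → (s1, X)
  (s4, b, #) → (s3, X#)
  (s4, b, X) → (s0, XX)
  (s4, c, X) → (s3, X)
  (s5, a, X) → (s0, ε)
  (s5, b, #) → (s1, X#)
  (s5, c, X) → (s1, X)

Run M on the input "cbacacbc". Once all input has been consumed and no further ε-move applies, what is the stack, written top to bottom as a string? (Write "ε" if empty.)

(s0, cbacacbc, #) ⊢ (s4, bacacbc, #) ⊢ (s3, acacbc, X#) ⊢ (s0, cacbc, #) ⊢ (s4, acbc, #) ⊢ (s5, cbc, XX#) ⊢ (s1, bc, XX#) ⊢ (s5, c, X#) ⊢ (s1, ε, X#)
All input consumed in state s1 with stack X#.

X#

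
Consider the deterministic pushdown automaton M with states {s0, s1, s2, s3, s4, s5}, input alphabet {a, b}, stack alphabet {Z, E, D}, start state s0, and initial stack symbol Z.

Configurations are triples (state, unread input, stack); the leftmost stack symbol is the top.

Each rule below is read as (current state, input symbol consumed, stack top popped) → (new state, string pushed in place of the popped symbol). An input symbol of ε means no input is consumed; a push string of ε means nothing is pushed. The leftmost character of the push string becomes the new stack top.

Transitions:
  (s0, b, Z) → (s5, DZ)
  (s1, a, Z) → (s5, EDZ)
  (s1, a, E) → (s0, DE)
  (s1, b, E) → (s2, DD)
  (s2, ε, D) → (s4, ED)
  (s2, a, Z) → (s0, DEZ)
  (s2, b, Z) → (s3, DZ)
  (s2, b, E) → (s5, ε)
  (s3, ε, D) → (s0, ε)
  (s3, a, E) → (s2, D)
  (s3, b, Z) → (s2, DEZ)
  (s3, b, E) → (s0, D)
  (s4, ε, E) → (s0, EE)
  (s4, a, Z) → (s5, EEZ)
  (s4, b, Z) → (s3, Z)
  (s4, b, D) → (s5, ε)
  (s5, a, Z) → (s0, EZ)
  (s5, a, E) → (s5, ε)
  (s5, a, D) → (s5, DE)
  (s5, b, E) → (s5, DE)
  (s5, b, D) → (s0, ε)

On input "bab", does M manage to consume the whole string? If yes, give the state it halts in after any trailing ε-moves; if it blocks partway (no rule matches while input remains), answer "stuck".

(s0, bab, Z)
  read b, top Z: go to s5, push DZ → (s5, ab, DZ)
  read a, top D: go to s5, push DE → (s5, b, DEZ)
  read b, top D: go to s0, push ε → (s0, ε, EZ)
All input consumed; M is in state s0.

s0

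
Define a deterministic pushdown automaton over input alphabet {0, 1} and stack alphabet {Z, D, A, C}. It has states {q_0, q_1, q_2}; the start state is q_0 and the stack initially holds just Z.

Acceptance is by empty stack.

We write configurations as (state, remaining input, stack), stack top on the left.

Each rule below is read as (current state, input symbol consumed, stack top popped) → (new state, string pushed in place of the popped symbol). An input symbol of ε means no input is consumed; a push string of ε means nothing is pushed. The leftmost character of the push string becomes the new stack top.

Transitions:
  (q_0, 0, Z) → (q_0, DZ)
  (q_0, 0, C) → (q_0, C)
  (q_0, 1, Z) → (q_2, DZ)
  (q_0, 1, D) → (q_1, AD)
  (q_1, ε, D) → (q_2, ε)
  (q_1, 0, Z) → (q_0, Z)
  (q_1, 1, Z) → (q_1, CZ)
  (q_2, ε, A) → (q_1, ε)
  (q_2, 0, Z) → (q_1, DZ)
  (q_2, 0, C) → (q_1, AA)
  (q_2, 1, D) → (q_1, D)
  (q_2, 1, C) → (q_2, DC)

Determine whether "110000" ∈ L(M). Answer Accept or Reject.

Reject

(q_0, 110000, Z)
  read 1, top Z: go to q_2, push DZ → (q_2, 10000, DZ)
  read 1, top D: go to q_1, push D → (q_1, 0000, DZ)
  ε-move, top D: go to q_2, push ε → (q_2, 0000, Z)
  read 0, top Z: go to q_1, push DZ → (q_1, 000, DZ)
  ε-move, top D: go to q_2, push ε → (q_2, 000, Z)
  read 0, top Z: go to q_1, push DZ → (q_1, 00, DZ)
  ε-move, top D: go to q_2, push ε → (q_2, 00, Z)
  read 0, top Z: go to q_1, push DZ → (q_1, 0, DZ)
  ε-move, top D: go to q_2, push ε → (q_2, 0, Z)
  read 0, top Z: go to q_1, push DZ → (q_1, ε, DZ)
  ε-move, top D: go to q_2, push ε → (q_2, ε, Z)
All input consumed; stack is Z, not empty, and no further ε-move applies.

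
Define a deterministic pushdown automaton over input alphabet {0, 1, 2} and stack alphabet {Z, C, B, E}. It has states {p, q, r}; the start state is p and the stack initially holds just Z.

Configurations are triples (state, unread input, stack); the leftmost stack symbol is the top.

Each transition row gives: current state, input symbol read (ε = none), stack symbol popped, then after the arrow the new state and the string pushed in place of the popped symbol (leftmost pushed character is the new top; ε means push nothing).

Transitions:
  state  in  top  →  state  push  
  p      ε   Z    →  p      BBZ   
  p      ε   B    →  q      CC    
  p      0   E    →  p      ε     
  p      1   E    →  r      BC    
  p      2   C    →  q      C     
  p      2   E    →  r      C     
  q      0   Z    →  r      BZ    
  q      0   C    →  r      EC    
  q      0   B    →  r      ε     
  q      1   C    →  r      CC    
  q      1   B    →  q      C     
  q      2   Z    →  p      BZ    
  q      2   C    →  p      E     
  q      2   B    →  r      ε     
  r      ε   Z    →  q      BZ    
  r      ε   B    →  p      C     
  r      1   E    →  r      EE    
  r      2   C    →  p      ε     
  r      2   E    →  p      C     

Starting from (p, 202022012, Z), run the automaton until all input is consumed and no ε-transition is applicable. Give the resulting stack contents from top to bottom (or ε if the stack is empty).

CECCBZ

(p, 202022012, Z)
  ε-move, top Z: go to p, push BBZ → (p, 202022012, BBZ)
  ε-move, top B: go to q, push CC → (q, 202022012, CCBZ)
  read 2, top C: go to p, push E → (p, 02022012, ECBZ)
  read 0, top E: go to p, push ε → (p, 2022012, CBZ)
  read 2, top C: go to q, push C → (q, 022012, CBZ)
  read 0, top C: go to r, push EC → (r, 22012, ECBZ)
  read 2, top E: go to p, push C → (p, 2012, CCBZ)
  read 2, top C: go to q, push C → (q, 012, CCBZ)
  read 0, top C: go to r, push EC → (r, 12, ECCBZ)
  read 1, top E: go to r, push EE → (r, 2, EECCBZ)
  read 2, top E: go to p, push C → (p, ε, CECCBZ)
All input consumed in state p with stack CECCBZ.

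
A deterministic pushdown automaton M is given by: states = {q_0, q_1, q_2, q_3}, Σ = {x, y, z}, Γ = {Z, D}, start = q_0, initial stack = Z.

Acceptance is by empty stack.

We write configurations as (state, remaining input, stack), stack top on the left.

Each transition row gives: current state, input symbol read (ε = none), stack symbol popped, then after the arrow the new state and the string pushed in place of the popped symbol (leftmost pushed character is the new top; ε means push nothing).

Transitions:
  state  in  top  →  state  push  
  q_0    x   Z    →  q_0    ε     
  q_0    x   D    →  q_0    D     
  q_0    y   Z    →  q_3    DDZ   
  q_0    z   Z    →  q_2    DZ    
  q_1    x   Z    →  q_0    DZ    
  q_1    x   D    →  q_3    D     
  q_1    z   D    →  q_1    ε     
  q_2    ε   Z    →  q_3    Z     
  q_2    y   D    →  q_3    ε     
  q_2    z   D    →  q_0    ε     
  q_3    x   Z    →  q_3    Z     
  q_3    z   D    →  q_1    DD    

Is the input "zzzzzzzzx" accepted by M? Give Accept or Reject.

(q_0, zzzzzzzzx, Z)
  read z, top Z: go to q_2, push DZ → (q_2, zzzzzzzx, DZ)
  read z, top D: go to q_0, push ε → (q_0, zzzzzzx, Z)
  read z, top Z: go to q_2, push DZ → (q_2, zzzzzx, DZ)
  read z, top D: go to q_0, push ε → (q_0, zzzzx, Z)
  read z, top Z: go to q_2, push DZ → (q_2, zzzx, DZ)
  read z, top D: go to q_0, push ε → (q_0, zzx, Z)
  read z, top Z: go to q_2, push DZ → (q_2, zx, DZ)
  read z, top D: go to q_0, push ε → (q_0, x, Z)
  read x, top Z: go to q_0, push ε → (q_0, ε, ε)
All input consumed and the stack is empty.

Accept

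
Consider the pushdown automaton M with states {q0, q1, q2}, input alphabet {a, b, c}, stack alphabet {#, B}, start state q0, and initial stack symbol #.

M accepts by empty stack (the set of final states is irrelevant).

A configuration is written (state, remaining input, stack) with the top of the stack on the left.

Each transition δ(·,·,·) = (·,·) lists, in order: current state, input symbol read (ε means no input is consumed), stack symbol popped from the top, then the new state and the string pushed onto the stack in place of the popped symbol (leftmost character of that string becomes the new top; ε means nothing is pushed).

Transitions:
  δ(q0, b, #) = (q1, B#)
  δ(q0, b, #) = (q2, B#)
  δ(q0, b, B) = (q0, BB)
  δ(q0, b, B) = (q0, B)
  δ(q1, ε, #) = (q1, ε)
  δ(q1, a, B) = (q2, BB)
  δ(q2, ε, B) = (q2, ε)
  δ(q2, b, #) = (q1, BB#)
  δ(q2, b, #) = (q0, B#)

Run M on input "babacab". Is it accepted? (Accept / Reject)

Reject

No computation consumes all input and empties the stack.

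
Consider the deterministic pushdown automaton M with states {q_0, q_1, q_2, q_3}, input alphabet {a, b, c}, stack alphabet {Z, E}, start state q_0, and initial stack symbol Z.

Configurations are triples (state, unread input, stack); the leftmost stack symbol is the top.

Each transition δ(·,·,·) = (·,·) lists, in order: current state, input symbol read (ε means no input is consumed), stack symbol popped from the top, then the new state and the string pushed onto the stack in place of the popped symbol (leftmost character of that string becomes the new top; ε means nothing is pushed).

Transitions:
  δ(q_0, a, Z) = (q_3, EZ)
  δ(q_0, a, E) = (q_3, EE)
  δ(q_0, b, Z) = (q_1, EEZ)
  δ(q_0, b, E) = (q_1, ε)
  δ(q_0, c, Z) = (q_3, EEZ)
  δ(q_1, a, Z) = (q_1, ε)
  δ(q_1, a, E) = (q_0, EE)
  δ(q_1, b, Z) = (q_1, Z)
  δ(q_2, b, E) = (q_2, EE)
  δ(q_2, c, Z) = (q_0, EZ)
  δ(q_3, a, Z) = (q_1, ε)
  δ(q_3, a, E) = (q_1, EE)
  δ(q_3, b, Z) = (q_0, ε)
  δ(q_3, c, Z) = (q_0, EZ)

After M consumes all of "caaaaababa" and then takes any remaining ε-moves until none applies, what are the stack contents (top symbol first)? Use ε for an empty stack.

EEEEEEEZ

(q_0, caaaaababa, Z)
  read c, top Z: go to q_3, push EEZ → (q_3, aaaaababa, EEZ)
  read a, top E: go to q_1, push EE → (q_1, aaaababa, EEEZ)
  read a, top E: go to q_0, push EE → (q_0, aaababa, EEEEZ)
  read a, top E: go to q_3, push EE → (q_3, aababa, EEEEEZ)
  read a, top E: go to q_1, push EE → (q_1, ababa, EEEEEEZ)
  read a, top E: go to q_0, push EE → (q_0, baba, EEEEEEEZ)
  read b, top E: go to q_1, push ε → (q_1, aba, EEEEEEZ)
  read a, top E: go to q_0, push EE → (q_0, ba, EEEEEEEZ)
  read b, top E: go to q_1, push ε → (q_1, a, EEEEEEZ)
  read a, top E: go to q_0, push EE → (q_0, ε, EEEEEEEZ)
All input consumed in state q_0 with stack EEEEEEEZ.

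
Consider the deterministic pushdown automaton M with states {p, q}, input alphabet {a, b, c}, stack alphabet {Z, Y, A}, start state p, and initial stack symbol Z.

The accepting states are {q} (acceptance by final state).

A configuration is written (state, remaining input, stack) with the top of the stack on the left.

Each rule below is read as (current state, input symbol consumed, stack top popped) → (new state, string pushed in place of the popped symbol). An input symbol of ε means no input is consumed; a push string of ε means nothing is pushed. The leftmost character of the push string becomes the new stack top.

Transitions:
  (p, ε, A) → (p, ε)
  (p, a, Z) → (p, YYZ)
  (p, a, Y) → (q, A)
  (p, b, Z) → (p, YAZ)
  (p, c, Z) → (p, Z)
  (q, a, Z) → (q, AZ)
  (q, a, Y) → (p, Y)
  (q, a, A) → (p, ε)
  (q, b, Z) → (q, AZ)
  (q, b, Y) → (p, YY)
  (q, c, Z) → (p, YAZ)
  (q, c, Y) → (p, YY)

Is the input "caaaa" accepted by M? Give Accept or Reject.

(p, caaaa, Z)
  read c, top Z: go to p, push Z → (p, aaaa, Z)
  read a, top Z: go to p, push YYZ → (p, aaa, YYZ)
  read a, top Y: go to q, push A → (q, aa, AYZ)
  read a, top A: go to p, push ε → (p, a, YZ)
  read a, top Y: go to q, push A → (q, ε, AZ)
All input consumed; state q ∈ F.

Accept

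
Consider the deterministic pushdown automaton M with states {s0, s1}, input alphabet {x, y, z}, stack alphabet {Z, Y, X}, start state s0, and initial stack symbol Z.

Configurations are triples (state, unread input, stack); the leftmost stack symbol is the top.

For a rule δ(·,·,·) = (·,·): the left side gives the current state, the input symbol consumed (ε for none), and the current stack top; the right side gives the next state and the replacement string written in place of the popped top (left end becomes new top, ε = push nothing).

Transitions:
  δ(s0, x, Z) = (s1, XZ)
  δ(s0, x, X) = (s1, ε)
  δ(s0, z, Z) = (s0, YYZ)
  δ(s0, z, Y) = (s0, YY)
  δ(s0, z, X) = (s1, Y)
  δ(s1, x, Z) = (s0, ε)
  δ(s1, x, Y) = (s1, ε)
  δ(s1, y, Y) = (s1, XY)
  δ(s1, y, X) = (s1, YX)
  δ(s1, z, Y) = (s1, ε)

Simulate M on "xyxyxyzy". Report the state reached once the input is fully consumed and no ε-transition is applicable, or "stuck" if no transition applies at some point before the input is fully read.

(s0, xyxyxyzy, Z)
  read x, top Z: go to s1, push XZ → (s1, yxyxyzy, XZ)
  read y, top X: go to s1, push YX → (s1, xyxyzy, YXZ)
  read x, top Y: go to s1, push ε → (s1, yxyzy, XZ)
  read y, top X: go to s1, push YX → (s1, xyzy, YXZ)
  read x, top Y: go to s1, push ε → (s1, yzy, XZ)
  read y, top X: go to s1, push YX → (s1, zy, YXZ)
  read z, top Y: go to s1, push ε → (s1, y, XZ)
  read y, top X: go to s1, push YX → (s1, ε, YXZ)
All input consumed; M is in state s1.

s1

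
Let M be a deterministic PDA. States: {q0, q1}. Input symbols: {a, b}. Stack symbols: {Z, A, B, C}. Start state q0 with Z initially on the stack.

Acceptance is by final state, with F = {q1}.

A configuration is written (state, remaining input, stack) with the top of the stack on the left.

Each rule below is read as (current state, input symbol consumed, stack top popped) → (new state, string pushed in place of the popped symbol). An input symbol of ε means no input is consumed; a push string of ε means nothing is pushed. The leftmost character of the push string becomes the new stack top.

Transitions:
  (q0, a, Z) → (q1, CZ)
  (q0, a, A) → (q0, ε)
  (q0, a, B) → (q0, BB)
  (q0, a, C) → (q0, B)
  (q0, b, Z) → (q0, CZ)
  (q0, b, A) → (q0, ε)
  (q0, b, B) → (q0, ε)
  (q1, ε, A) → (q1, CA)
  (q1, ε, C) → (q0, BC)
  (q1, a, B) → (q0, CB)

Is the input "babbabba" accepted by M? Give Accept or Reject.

(q0, babbabba, Z)
  read b, top Z: go to q0, push CZ → (q0, abbabba, CZ)
  read a, top C: go to q0, push B → (q0, bbabba, BZ)
  read b, top B: go to q0, push ε → (q0, babba, Z)
  read b, top Z: go to q0, push CZ → (q0, abba, CZ)
  read a, top C: go to q0, push B → (q0, bba, BZ)
  read b, top B: go to q0, push ε → (q0, ba, Z)
  read b, top Z: go to q0, push CZ → (q0, a, CZ)
  read a, top C: go to q0, push B → (q0, ε, BZ)
All input consumed; state q0 ∉ F and no further ε-move applies.

Reject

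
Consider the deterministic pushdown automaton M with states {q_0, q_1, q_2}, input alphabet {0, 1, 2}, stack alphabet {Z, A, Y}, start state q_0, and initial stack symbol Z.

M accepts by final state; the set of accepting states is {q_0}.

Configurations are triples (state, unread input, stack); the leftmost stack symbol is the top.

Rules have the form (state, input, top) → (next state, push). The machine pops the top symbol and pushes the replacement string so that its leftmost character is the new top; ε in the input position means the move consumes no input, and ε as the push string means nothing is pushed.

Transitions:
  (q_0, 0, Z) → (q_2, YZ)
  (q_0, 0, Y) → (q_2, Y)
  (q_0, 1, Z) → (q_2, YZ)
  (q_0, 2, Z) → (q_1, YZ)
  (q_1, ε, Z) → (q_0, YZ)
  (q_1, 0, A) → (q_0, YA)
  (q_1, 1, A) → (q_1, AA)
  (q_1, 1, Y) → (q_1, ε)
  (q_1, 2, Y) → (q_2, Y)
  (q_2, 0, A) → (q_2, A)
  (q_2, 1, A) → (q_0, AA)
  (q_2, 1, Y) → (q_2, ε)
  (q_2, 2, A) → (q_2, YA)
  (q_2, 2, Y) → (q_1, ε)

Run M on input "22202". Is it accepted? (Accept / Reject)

(q_0, 22202, Z)
  read 2, top Z: go to q_1, push YZ → (q_1, 2202, YZ)
  read 2, top Y: go to q_2, push Y → (q_2, 202, YZ)
  read 2, top Y: go to q_1, push ε → (q_1, 02, Z)
  ε-move, top Z: go to q_0, push YZ → (q_0, 02, YZ)
  read 0, top Y: go to q_2, push Y → (q_2, 2, YZ)
  read 2, top Y: go to q_1, push ε → (q_1, ε, Z)
  ε-move, top Z: go to q_0, push YZ → (q_0, ε, YZ)
All input consumed; state q_0 ∈ F.

Accept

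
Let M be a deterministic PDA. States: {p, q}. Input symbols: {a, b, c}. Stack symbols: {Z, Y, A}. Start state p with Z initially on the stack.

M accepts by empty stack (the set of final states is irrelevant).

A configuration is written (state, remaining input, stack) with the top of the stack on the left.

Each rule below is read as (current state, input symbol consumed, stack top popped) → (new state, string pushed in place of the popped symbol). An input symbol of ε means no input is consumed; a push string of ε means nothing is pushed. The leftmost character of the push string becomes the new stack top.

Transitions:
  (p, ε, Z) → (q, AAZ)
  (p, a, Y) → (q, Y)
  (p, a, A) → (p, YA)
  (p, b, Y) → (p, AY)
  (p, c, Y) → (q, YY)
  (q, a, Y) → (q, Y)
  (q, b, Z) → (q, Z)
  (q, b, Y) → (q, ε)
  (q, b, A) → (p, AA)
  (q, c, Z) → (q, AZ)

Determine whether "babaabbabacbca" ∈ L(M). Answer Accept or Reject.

Reject

(p, babaabbabacbca, Z)
  ε-move, top Z: go to q, push AAZ → (q, babaabbabacbca, AAZ)
  read b, top A: go to p, push AA → (p, abaabbabacbca, AAAZ)
  read a, top A: go to p, push YA → (p, baabbabacbca, YAAAZ)
  read b, top Y: go to p, push AY → (p, aabbabacbca, AYAAAZ)
  read a, top A: go to p, push YA → (p, abbabacbca, YAYAAAZ)
  read a, top Y: go to q, push Y → (q, bbabacbca, YAYAAAZ)
  read b, top Y: go to q, push ε → (q, babacbca, AYAAAZ)
  read b, top A: go to p, push AA → (p, abacbca, AAYAAAZ)
  read a, top A: go to p, push YA → (p, bacbca, YAAYAAAZ)
  read b, top Y: go to p, push AY → (p, acbca, AYAAYAAAZ)
  read a, top A: go to p, push YA → (p, cbca, YAYAAYAAAZ)
  read c, top Y: go to q, push YY → (q, bca, YYAYAAYAAAZ)
  read b, top Y: go to q, push ε → (q, ca, YAYAAYAAAZ)
No transition applies at (q, ca, YAYAAYAAAZ); input not fully consumed.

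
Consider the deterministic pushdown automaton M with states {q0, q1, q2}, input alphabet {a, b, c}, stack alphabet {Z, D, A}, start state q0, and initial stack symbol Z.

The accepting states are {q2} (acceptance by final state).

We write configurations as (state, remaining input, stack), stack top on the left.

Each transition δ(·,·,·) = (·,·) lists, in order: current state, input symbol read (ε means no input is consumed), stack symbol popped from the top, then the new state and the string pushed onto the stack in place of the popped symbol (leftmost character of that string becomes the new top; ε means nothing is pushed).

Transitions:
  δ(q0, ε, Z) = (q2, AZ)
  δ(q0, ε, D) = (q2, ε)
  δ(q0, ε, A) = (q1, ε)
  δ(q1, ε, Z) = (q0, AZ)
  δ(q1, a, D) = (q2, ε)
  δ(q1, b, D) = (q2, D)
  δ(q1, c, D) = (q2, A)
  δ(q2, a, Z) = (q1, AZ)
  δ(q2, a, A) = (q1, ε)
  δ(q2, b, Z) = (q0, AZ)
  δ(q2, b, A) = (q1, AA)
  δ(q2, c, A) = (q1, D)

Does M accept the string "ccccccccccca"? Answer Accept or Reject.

(q0, ccccccccccca, Z)
  ε-move, top Z: go to q2, push AZ → (q2, ccccccccccca, AZ)
  read c, top A: go to q1, push D → (q1, cccccccccca, DZ)
  read c, top D: go to q2, push A → (q2, ccccccccca, AZ)
  read c, top A: go to q1, push D → (q1, cccccccca, DZ)
  read c, top D: go to q2, push A → (q2, ccccccca, AZ)
  read c, top A: go to q1, push D → (q1, cccccca, DZ)
  read c, top D: go to q2, push A → (q2, ccccca, AZ)
  read c, top A: go to q1, push D → (q1, cccca, DZ)
  read c, top D: go to q2, push A → (q2, ccca, AZ)
  read c, top A: go to q1, push D → (q1, cca, DZ)
  read c, top D: go to q2, push A → (q2, ca, AZ)
  read c, top A: go to q1, push D → (q1, a, DZ)
  read a, top D: go to q2, push ε → (q2, ε, Z)
All input consumed; state q2 ∈ F.

Accept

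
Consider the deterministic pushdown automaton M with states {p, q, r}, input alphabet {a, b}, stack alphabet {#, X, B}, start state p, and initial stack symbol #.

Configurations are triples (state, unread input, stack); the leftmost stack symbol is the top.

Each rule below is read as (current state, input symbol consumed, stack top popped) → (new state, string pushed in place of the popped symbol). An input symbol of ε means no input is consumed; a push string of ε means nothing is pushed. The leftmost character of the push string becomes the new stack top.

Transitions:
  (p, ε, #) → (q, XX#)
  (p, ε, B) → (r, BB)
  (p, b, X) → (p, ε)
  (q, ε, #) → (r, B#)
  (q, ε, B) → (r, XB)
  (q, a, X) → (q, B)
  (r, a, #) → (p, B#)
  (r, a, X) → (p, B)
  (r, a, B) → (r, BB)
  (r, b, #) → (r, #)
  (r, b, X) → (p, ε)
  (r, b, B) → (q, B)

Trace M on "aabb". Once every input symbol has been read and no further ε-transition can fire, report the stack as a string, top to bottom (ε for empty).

(p, aabb, #)
  ε-move, top #: go to q, push XX# → (q, aabb, XX#)
  read a, top X: go to q, push B → (q, abb, BX#)
  ε-move, top B: go to r, push XB → (r, abb, XBX#)
  read a, top X: go to p, push B → (p, bb, BBX#)
  ε-move, top B: go to r, push BB → (r, bb, BBBX#)
  read b, top B: go to q, push B → (q, b, BBBX#)
  ε-move, top B: go to r, push XB → (r, b, XBBBX#)
  read b, top X: go to p, push ε → (p, ε, BBBX#)
  ε-move, top B: go to r, push BB → (r, ε, BBBBX#)
All input consumed in state r with stack BBBBX#.

BBBBX#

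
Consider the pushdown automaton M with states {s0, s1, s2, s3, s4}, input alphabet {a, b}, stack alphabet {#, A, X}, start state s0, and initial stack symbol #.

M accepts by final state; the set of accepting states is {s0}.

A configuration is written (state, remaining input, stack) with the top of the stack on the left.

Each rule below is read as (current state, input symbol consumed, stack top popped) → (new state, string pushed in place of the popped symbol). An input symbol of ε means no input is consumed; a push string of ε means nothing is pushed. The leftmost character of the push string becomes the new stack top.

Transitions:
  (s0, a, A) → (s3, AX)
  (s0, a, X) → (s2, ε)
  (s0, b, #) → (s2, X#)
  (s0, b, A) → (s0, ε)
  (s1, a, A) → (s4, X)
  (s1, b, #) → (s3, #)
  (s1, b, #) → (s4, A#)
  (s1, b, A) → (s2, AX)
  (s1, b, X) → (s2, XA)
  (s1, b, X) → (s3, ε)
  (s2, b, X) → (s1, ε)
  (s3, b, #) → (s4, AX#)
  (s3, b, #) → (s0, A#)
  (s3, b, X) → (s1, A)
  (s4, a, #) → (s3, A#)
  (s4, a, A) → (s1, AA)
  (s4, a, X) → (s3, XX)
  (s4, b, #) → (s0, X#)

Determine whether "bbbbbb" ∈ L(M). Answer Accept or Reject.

No computation consumes all input and reaches a final state.

Reject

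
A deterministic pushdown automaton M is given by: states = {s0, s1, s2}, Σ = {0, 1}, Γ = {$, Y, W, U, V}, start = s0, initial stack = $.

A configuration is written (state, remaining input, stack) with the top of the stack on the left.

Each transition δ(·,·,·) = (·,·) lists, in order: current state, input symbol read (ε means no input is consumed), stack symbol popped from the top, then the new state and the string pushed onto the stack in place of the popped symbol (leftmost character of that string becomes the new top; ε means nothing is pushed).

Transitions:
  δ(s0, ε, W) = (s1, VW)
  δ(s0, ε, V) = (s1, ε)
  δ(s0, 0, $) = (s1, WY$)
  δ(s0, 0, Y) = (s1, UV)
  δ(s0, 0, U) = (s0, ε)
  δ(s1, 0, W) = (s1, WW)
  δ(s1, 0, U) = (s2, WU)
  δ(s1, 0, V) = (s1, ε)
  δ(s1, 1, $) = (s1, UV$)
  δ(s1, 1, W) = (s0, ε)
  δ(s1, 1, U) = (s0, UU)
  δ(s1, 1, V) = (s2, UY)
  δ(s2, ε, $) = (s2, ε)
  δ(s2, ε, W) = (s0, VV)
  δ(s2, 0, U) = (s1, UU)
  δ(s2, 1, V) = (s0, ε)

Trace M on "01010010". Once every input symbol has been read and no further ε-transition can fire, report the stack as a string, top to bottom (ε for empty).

(s0, 01010010, $)
  read 0, top $: go to s1, push WY$ → (s1, 1010010, WY$)
  read 1, top W: go to s0, push ε → (s0, 010010, Y$)
  read 0, top Y: go to s1, push UV → (s1, 10010, UV$)
  read 1, top U: go to s0, push UU → (s0, 0010, UUV$)
  read 0, top U: go to s0, push ε → (s0, 010, UV$)
  read 0, top U: go to s0, push ε → (s0, 10, V$)
  ε-move, top V: go to s1, push ε → (s1, 10, $)
  read 1, top $: go to s1, push UV$ → (s1, 0, UV$)
  read 0, top U: go to s2, push WU → (s2, ε, WUV$)
  ε-move, top W: go to s0, push VV → (s0, ε, VVUV$)
  ε-move, top V: go to s1, push ε → (s1, ε, VUV$)
All input consumed in state s1 with stack VUV$.

VUV$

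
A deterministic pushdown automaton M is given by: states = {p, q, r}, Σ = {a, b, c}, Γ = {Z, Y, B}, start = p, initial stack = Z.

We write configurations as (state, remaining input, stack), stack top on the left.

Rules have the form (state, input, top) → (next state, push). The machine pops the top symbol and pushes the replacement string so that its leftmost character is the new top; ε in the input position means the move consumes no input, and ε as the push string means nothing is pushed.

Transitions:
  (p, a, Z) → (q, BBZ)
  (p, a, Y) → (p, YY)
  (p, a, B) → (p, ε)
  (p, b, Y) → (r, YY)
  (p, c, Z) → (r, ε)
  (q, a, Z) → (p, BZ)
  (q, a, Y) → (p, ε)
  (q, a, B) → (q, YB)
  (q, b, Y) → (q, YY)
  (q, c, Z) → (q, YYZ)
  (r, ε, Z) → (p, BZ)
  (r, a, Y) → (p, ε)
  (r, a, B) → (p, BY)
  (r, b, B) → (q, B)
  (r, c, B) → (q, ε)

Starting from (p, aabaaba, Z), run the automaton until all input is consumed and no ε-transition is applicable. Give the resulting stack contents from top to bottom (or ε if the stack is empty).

(p, aabaaba, Z)
  read a, top Z: go to q, push BBZ → (q, abaaba, BBZ)
  read a, top B: go to q, push YB → (q, baaba, YBBZ)
  read b, top Y: go to q, push YY → (q, aaba, YYBBZ)
  read a, top Y: go to p, push ε → (p, aba, YBBZ)
  read a, top Y: go to p, push YY → (p, ba, YYBBZ)
  read b, top Y: go to r, push YY → (r, a, YYYBBZ)
  read a, top Y: go to p, push ε → (p, ε, YYBBZ)
All input consumed in state p with stack YYBBZ.

YYBBZ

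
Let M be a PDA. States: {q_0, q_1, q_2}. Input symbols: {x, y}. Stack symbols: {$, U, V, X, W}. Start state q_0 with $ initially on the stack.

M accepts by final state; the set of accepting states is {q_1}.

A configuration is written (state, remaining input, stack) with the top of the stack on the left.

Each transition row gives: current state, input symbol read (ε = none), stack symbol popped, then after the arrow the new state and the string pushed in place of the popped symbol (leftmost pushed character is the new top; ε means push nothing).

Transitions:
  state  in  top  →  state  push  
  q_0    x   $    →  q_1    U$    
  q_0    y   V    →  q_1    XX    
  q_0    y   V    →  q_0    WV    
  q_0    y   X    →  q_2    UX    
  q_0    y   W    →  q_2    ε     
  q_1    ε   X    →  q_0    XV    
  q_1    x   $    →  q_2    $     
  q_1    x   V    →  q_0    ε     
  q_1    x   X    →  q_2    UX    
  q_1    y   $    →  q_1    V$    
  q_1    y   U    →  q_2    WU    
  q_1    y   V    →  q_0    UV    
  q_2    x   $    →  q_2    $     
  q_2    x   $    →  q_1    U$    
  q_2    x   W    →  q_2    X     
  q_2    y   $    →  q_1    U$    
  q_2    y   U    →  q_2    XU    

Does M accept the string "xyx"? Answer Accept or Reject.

Reject

No computation consumes all input and reaches a final state.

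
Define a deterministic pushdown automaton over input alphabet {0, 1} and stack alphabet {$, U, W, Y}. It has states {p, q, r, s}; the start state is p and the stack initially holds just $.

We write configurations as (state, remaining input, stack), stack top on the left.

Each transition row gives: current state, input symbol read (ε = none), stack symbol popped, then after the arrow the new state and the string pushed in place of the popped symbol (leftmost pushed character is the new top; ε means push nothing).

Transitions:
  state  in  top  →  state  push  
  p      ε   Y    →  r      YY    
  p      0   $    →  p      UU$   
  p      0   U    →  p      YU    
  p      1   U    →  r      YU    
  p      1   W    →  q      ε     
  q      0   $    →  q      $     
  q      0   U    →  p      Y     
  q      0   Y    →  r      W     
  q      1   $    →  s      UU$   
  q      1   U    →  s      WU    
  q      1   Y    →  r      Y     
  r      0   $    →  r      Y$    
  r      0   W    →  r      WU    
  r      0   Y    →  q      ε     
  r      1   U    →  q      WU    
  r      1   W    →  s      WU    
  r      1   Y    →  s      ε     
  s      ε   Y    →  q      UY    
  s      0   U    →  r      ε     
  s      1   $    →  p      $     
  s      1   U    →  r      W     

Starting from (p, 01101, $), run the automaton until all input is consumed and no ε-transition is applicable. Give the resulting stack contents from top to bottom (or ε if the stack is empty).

(p, 01101, $) ⊢ (p, 1101, UU$) ⊢ (r, 101, YUU$) ⊢ (s, 01, UU$) ⊢ (r, 1, U$) ⊢ (q, ε, WU$)
All input consumed in state q with stack WU$.

WU$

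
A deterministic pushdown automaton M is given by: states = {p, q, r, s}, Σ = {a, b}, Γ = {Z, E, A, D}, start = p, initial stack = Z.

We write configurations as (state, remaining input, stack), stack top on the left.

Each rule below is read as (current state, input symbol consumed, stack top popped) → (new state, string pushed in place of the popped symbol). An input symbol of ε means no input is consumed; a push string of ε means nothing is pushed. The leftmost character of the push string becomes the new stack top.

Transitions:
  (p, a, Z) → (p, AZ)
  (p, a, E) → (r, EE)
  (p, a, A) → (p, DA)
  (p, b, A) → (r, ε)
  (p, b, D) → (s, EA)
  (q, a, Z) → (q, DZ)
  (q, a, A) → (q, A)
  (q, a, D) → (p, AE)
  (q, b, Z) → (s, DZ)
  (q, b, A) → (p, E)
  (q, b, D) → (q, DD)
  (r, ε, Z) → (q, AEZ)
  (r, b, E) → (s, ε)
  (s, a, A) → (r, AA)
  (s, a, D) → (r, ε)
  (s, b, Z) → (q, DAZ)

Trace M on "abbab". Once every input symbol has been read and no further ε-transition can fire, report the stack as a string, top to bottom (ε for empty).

EEZ

(p, abbab, Z) ⊢ (p, bbab, AZ) ⊢ (r, bab, Z) ⊢ (q, bab, AEZ) ⊢ (p, ab, EEZ) ⊢ (r, b, EEEZ) ⊢ (s, ε, EEZ)
All input consumed in state s with stack EEZ.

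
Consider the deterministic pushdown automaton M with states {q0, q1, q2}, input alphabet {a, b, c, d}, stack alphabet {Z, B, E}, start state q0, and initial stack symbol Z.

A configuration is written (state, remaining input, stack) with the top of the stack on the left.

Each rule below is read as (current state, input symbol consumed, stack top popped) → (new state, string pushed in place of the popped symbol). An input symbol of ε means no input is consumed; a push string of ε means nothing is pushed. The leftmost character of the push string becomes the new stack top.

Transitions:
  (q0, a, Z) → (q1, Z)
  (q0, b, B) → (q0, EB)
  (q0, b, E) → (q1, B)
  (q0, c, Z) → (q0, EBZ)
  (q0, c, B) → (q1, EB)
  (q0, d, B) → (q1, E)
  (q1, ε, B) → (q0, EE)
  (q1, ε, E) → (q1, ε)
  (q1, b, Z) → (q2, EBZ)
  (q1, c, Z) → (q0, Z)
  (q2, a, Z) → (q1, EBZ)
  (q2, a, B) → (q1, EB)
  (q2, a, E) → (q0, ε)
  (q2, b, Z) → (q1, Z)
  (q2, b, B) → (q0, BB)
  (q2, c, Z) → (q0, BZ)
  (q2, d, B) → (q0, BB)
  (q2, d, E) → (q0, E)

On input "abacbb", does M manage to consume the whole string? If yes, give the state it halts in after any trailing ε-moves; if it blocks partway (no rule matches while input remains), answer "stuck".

q0

(q0, abacbb, Z)
  read a, top Z: go to q1, push Z → (q1, bacbb, Z)
  read b, top Z: go to q2, push EBZ → (q2, acbb, EBZ)
  read a, top E: go to q0, push ε → (q0, cbb, BZ)
  read c, top B: go to q1, push EB → (q1, bb, EBZ)
  ε-move, top E: go to q1, push ε → (q1, bb, BZ)
  ε-move, top B: go to q0, push EE → (q0, bb, EEZ)
  read b, top E: go to q1, push B → (q1, b, BEZ)
  ε-move, top B: go to q0, push EE → (q0, b, EEEZ)
  read b, top E: go to q1, push B → (q1, ε, BEEZ)
  ε-move, top B: go to q0, push EE → (q0, ε, EEEEZ)
All input consumed; M is in state q0.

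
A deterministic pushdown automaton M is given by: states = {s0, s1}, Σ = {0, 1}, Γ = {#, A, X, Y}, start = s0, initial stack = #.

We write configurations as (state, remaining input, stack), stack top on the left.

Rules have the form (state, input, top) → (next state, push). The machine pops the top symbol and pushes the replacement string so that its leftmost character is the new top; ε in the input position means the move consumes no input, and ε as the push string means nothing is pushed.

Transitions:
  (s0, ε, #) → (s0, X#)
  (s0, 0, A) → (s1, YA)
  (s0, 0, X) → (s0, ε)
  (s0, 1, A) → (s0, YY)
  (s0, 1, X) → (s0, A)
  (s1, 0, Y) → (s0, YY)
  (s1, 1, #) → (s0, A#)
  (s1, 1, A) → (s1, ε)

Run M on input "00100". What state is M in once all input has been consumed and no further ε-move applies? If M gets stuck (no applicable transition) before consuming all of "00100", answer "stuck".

(s0, 00100, #)
  ε-move, top #: go to s0, push X# → (s0, 00100, X#)
  read 0, top X: go to s0, push ε → (s0, 0100, #)
  ε-move, top #: go to s0, push X# → (s0, 0100, X#)
  read 0, top X: go to s0, push ε → (s0, 100, #)
  ε-move, top #: go to s0, push X# → (s0, 100, X#)
  read 1, top X: go to s0, push A → (s0, 00, A#)
  read 0, top A: go to s1, push YA → (s1, 0, YA#)
  read 0, top Y: go to s0, push YY → (s0, ε, YYA#)
All input consumed; M is in state s0.

s0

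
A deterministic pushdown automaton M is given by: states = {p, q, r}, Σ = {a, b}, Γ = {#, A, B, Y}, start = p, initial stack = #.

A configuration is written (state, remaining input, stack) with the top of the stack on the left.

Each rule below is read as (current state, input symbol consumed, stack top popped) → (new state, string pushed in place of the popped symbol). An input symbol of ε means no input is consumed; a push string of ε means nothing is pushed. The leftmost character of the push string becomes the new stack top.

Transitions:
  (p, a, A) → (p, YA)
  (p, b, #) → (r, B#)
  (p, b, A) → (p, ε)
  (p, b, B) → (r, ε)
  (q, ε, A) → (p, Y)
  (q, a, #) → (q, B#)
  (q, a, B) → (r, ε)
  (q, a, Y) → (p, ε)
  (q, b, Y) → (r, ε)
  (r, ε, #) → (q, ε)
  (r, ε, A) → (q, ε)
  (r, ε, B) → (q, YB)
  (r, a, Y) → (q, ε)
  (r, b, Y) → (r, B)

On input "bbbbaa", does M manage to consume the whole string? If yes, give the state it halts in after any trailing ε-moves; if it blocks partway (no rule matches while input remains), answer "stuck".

(p, bbbbaa, #)
  read b, top #: go to r, push B# → (r, bbbaa, B#)
  ε-move, top B: go to q, push YB → (q, bbbaa, YB#)
  read b, top Y: go to r, push ε → (r, bbaa, B#)
  ε-move, top B: go to q, push YB → (q, bbaa, YB#)
  read b, top Y: go to r, push ε → (r, baa, B#)
  ε-move, top B: go to q, push YB → (q, baa, YB#)
  read b, top Y: go to r, push ε → (r, aa, B#)
  ε-move, top B: go to q, push YB → (q, aa, YB#)
  read a, top Y: go to p, push ε → (p, a, B#)
No transition for (p, a, top B); M blocks with input a remaining.

stuck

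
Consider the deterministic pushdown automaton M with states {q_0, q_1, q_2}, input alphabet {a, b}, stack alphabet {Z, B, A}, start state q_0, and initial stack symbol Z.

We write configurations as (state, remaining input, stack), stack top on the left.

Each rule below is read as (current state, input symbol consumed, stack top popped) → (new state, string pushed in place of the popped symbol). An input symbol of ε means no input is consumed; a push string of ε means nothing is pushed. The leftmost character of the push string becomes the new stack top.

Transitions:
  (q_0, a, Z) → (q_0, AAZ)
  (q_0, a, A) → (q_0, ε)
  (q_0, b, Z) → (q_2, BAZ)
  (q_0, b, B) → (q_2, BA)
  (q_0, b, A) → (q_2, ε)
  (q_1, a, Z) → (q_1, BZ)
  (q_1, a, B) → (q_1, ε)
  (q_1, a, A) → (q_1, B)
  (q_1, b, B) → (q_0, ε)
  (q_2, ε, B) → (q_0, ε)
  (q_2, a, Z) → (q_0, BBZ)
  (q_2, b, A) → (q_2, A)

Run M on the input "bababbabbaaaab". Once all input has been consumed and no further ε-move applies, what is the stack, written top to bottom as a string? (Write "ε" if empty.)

(q_0, bababbabbaaaab, Z)
  read b, top Z: go to q_2, push BAZ → (q_2, ababbabbaaaab, BAZ)
  ε-move, top B: go to q_0, push ε → (q_0, ababbabbaaaab, AZ)
  read a, top A: go to q_0, push ε → (q_0, babbabbaaaab, Z)
  read b, top Z: go to q_2, push BAZ → (q_2, abbabbaaaab, BAZ)
  ε-move, top B: go to q_0, push ε → (q_0, abbabbaaaab, AZ)
  read a, top A: go to q_0, push ε → (q_0, bbabbaaaab, Z)
  read b, top Z: go to q_2, push BAZ → (q_2, babbaaaab, BAZ)
  ε-move, top B: go to q_0, push ε → (q_0, babbaaaab, AZ)
  read b, top A: go to q_2, push ε → (q_2, abbaaaab, Z)
  read a, top Z: go to q_0, push BBZ → (q_0, bbaaaab, BBZ)
  read b, top B: go to q_2, push BA → (q_2, baaaab, BABZ)
  ε-move, top B: go to q_0, push ε → (q_0, baaaab, ABZ)
  read b, top A: go to q_2, push ε → (q_2, aaaab, BZ)
  ε-move, top B: go to q_0, push ε → (q_0, aaaab, Z)
  read a, top Z: go to q_0, push AAZ → (q_0, aaab, AAZ)
  read a, top A: go to q_0, push ε → (q_0, aab, AZ)
  read a, top A: go to q_0, push ε → (q_0, ab, Z)
  read a, top Z: go to q_0, push AAZ → (q_0, b, AAZ)
  read b, top A: go to q_2, push ε → (q_2, ε, AZ)
All input consumed in state q_2 with stack AZ.

AZ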